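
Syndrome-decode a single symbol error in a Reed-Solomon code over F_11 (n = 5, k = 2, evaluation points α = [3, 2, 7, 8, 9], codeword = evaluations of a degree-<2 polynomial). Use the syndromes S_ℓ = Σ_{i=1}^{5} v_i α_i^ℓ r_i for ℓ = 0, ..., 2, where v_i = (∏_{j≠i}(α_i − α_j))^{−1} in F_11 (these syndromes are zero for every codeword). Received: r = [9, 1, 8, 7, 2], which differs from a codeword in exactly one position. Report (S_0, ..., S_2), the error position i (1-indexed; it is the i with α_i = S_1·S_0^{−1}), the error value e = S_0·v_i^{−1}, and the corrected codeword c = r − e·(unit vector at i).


S = (8, 9, 6), error at position 4, error magnitude e = 2, c = [9, 1, 8, 5, 2].

Step 1: column multipliers v_i = (∏_{j≠i}(α_i − α_j))^{−1} mod 11.
  i = 1 (α = 3): (3−2)(3−7)(3−8)(3−9) = 1·(−4)·(−5)·(−6) = −120 ≡ 1, so v_1 = 1^{−1} = 1 (mod 11).
  i = 2 (α = 2): (2−3)(2−7)(2−8)(2−9) = (−1)·(−5)·(−6)·(−7) = 210 ≡ 1, so v_2 = 1^{−1} = 1 (mod 11).
  i = 3 (α = 7): (7−3)(7−2)(7−8)(7−9) = 4·5·(−1)·(−2) = 40 ≡ 7, so v_3 = 7^{−1} = 8 (mod 11).
  i = 4 (α = 8): (8−3)(8−2)(8−7)(8−9) = 5·6·1·(−1) = −30 ≡ 3, so v_4 = 3^{−1} = 4 (mod 11).
  i = 5 (α = 9): (9−3)(9−2)(9−7)(9−8) = 6·7·2·1 = 84 ≡ 7, so v_5 = 7^{−1} = 8 (mod 11).
  v = [1, 1, 8, 4, 8].
Step 2: syndromes of r = [9, 1, 8, 7, 2] (all sums mod 11).
  S_0 = Σ v_i r_i = 1·9 + 1·1 + 8·8 + 4·7 + 8·2 = 118 ≡ 8.
  S_1 = Σ v_i α_i r_i = 1·3·9 + 1·2·1 + 8·7·8 + 4·8·7 + 8·9·2 = 845 ≡ 9.
  α_i^2 mod 11 = [9, 4, 5, 9, 4].
  S_2 = Σ v_i α_i^2 r_i = 1·9·9 + 1·4·1 + 8·5·8 + 4·9·7 + 8·4·2 = 721 ≡ 6.
  S = (8, 9, 6) ≠ 0, so r is not a codeword (an error is present).
Step 3: locate the error. For a single error e at position i, S_ℓ = v_i·e·α_i^ℓ, so α_err = S_1/S_0.
  S_0^{−1} = 8^{−1} = 7 (mod 11), so α_err = 9·7 = 63 ≡ 8 = α_4. Error position i = 4.
  Consistency check: S_2/S_1 = 6·5 = 30 ≡ 8 = α_err ✓ (single-error assumption holds).
Step 4: error magnitude e = S_0/v_4 = S_0·∏_{j≠4}(α_4 − α_j) = 8·3 = 24 ≡ 2 (mod 11).
Step 5: correct position 4: c_4 = r_4 − e = 7 − 2 ≡ 5 (mod 11). Hence c = [9, 1, 8, 5, 2].
  Check: interpolating c through the α_i gives m(x) = 7 + 8·x (degree < 2) with m(α_i) = c_i for every i, so c is indeed a codeword.


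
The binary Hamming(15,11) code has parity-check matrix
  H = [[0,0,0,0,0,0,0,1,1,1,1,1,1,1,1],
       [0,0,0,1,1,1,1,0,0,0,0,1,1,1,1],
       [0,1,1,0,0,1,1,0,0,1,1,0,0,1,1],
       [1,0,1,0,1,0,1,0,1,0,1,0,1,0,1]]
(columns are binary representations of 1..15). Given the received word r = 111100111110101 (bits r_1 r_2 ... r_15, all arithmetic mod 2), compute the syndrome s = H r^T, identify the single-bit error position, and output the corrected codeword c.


s = (0, 0, 0, 1)^T, error position = 1, corrected codeword c = 011100111110101

Compute s = H r^T mod 2 one row at a time:
  s_1 = 1 + 1 + 1 + 1 + 0 + 1 + 0 + 1 = 6 ≡ 0 (mod 2).
  s_2 = 1 + 0 + 0 + 1 + 0 + 1 + 0 + 1 = 4 ≡ 0 (mod 2).
  s_3 = 1 + 1 + 0 + 1 + 1 + 1 + 0 + 1 = 6 ≡ 0 (mod 2).
  s_4 = 1 + 1 + 0 + 1 + 1 + 1 + 1 + 1 = 7 ≡ 1 (mod 2).
s = (0, 0, 0, 1)^T — this equals column 1 of H (binary 0001), so error is at position 1.
Correct: flip bit 1 of r = 111100111110101 to get c = 011100111110101.


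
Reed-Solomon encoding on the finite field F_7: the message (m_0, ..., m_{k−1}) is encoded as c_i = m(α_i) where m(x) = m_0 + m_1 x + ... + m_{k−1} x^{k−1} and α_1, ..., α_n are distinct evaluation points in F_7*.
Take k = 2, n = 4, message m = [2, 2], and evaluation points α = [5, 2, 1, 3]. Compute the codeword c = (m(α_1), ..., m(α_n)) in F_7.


c = [5, 6, 4, 1]

Message polynomial: m(x) = 2 + 2·x (mod 7).
For each evaluation point α_i, compute m(α_i) mod 7:
  α_1 = 5: Horner steps 2 → 5, so m(5) = 5.
  α_2 = 2: Horner steps 2 → 6, so m(2) = 6.
  α_3 = 1: Horner steps 2 → 4, so m(1) = 4.
  α_4 = 3: Horner steps 2 → 1, so m(3) = 1.
Codeword c = [5, 6, 4, 1] ∈ F_7^4.


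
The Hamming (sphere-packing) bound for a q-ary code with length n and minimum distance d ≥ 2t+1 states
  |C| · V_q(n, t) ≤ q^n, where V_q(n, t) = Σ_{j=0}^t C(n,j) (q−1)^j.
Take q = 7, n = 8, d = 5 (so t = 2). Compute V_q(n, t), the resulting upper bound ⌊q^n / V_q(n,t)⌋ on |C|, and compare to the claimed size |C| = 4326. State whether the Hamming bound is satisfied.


V_q(n, t) = 1057, q^n = 5764801, Hamming bound = 5453, |C| = 4326 ≤ bound (satisfied).

Step 1: Compute V_q(n, t) = Σ_{j=0}^2 C(n, j) (q−1)^j.
  j = 0: C(8,0)·(6)^0 = 1·1 = 1.
  j = 1: C(8,1)·(6)^1 = 8·6 = 48.
  j = 2: C(8,2)·(6)^2 = 28·36 = 1008.
  V_q(n, t) = 1 + 48 + 1008 = 1057.
Step 2: q^n = 7^8 = 5764801.
Step 3: Hamming bound ⌊q^n / V_q(n,t)⌋ = ⌊5764801/1057⌋ = 5453.
Step 4: Compare |C| = 4326 to 5453: satisfied.
The claimed |C| lies below the Hamming bound.


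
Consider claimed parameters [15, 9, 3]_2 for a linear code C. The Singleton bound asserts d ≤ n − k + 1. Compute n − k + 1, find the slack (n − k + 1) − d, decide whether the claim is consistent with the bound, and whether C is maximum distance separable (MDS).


Singleton RHS = n − k + 1 = 7, slack = 4, bound satisfied, not MDS.

Singleton bound: d ≤ n − k + 1.
Here n = 15, k = 9, so n − k + 1 = 7.
Given d = 3, check d ≤ 7: YES.
Slack = (n − k + 1) − d = 4.
The code is NOT MDS (slack = 4 > 0).
Description: the claimed parameters are [15, 9, 3]_2; such a code would be non-MDS.


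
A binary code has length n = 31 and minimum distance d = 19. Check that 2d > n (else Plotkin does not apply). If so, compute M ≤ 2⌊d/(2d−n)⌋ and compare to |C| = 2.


Plotkin bound M ≤ 4; given |C| = 2 ≤ bound (satisfied).

Check applicability: 2d = 38, n = 31.
2d − n = 7 > 0, so Plotkin applies.
Compute d/(2d−n) = 19/7 ≈ 2.7143.
⌊d/(2d−n)⌋ = 2.
Plotkin bound: M ≤ 2·2 = 4.
Given |C| = 2, check: satisfied.
This |C| is below the Plotkin bound.


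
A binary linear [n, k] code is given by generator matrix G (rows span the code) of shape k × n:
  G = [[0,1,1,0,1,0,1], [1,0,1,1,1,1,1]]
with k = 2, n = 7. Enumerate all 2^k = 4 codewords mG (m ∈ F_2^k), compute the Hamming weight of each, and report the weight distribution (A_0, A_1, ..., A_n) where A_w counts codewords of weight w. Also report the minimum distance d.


Weight distribution: A_0 = 1, A_4 = 2, A_6 = 1. Minimum distance d = 4.

Enumerate all 2^2 = 4 messages m ∈ F_2^2.
For each, compute codeword c = mG in F_2^7, then tally its weight.
  m = 00 → c = 0000000, weight = 0.
  m = 10 → c = 0110101, weight = 4.
  m = 01 → c = 1011111, weight = 6.
  m = 11 → c = 1101010, weight = 4.
Tally weights:
  weight 0: 1 codewords.
  weight 4: 2 codewords.
  weight 6: 1 codewords.
Minimum distance d = smallest w > 0 with A_w > 0 = 4.
Sanity: Σ A_w = 4 = 2^2 = 4 ✓.


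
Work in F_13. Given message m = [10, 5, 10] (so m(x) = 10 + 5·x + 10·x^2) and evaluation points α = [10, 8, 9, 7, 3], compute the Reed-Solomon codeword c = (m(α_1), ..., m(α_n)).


c = [7, 1, 7, 2, 11]

Message polynomial: m(x) = 10 + 5·x + 10·x^2 (mod 13).
For each evaluation point α_i, compute m(α_i) mod 13:
  α_1 = 10: Horner steps 10 → 1 → 7, so m(10) = 7.
  α_2 = 8: Horner steps 10 → 7 → 1, so m(8) = 1.
  α_3 = 9: Horner steps 10 → 4 → 7, so m(9) = 7.
  α_4 = 7: Horner steps 10 → 10 → 2, so m(7) = 2.
  α_5 = 3: Horner steps 10 → 9 → 11, so m(3) = 11.
Codeword c = [7, 1, 7, 2, 11] ∈ F_13^5.


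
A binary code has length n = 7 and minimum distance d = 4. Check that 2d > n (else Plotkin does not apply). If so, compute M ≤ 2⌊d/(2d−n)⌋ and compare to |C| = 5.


Plotkin bound M ≤ 8; given |C| = 5 ≤ bound (satisfied).

Check applicability: 2d = 8, n = 7.
2d − n = 1 > 0, so Plotkin applies.
Compute d/(2d−n) = 4/1 ≈ 4.0000.
⌊d/(2d−n)⌋ = 4.
Plotkin bound: M ≤ 2·4 = 8.
Given |C| = 5, check: satisfied.
This |C| is below the Plotkin bound.


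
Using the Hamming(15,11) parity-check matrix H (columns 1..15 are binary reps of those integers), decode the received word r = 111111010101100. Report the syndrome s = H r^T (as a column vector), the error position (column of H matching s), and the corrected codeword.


s = (0, 1, 0, 0)^T, error position = 4, corrected codeword c = 111011010101100

Compute s = H r^T mod 2 one row at a time:
  s_1 = 1 + 0 + 1 + 0 + 1 + 1 + 0 + 0 = 4 ≡ 0 (mod 2).
  s_2 = 1 + 1 + 1 + 0 + 1 + 1 + 0 + 0 = 5 ≡ 1 (mod 2).
  s_3 = 1 + 1 + 1 + 0 + 1 + 0 + 0 + 0 = 4 ≡ 0 (mod 2).
  s_4 = 1 + 1 + 1 + 0 + 0 + 0 + 1 + 0 = 4 ≡ 0 (mod 2).
s = (0, 1, 0, 0)^T — this equals column 4 of H (binary 0100), so error is at position 4.
Correct: flip bit 4 of r = 111111010101100 to get c = 111011010101100.


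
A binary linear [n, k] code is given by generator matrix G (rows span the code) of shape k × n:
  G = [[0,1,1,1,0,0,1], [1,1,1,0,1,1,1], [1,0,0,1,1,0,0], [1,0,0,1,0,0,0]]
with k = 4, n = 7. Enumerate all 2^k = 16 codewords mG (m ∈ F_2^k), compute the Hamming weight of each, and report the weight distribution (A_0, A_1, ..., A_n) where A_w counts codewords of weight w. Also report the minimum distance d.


Weight distribution: A_0 = 1, A_1 = 2, A_2 = 2, A_3 = 2, A_4 = 3, A_5 = 4, A_6 = 2. Minimum distance d = 1.

Enumerate all 2^4 = 16 messages m ∈ F_2^4.
For each, compute codeword c = mG in F_2^7, then tally its weight.
  m = 0000 → c = 0000000, weight = 0.
  m = 1000 → c = 0111001, weight = 4.
  m = 0100 → c = 1110111, weight = 6.
  m = 1100 → c = 1001110, weight = 4.
  m = 0010 → c = 1001100, weight = 3.
  m = 1010 → c = 1110101, weight = 5.
  m = 0110 → c = 0111011, weight = 5.
  m = 1110 → c = 0000010, weight = 1.
  m = 0001 → c = 1001000, weight = 2.
  m = 1001 → c = 1110001, weight = 4.
  m = 0101 → c = 0111111, weight = 6.
  m = 1101 → c = 0000110, weight = 2.
  m = 0011 → c = 0000100, weight = 1.
  m = 1011 → c = 0111101, weight = 5.
  m = 0111 → c = 1110011, weight = 5.
  m = 1111 → c = 1001010, weight = 3.
Tally weights:
  weight 0: 1 codewords.
  weight 1: 2 codewords.
  weight 2: 2 codewords.
  weight 3: 2 codewords.
  weight 4: 3 codewords.
  weight 5: 4 codewords.
  weight 6: 2 codewords.
Minimum distance d = smallest w > 0 with A_w > 0 = 1.
Sanity: Σ A_w = 16 = 2^4 = 16 ✓.


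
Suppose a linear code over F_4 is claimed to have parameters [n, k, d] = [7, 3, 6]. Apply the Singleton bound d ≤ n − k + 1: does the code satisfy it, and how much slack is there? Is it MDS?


Singleton RHS = n − k + 1 = 5, slack = -1, bound violated (no such code; not MDS).

Singleton bound: d ≤ n − k + 1.
Here n = 7, k = 3, so n − k + 1 = 5.
Given d = 6, check d ≤ 5: NO.
Slack = (n − k + 1) − d = -1.
The slack is negative: d = 6 exceeds n − k + 1 = 5 by 1, so the Singleton bound is violated and no linear [7, 3, 6]_4 code can exist. In particular it is not MDS (MDS requires d = n − k + 1 exactly).
Description: the claimed parameters are [7, 3, 6]_4; such a code would be impossible (violates the Singleton bound).


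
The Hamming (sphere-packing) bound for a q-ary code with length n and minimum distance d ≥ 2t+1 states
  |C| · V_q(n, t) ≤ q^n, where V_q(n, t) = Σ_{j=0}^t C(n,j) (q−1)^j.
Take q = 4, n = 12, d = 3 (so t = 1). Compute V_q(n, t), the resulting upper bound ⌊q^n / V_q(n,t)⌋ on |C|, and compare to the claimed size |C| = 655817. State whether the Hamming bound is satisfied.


V_q(n, t) = 37, q^n = 16777216, Hamming bound = 453438, |C| = 655817 > bound (violated).

Step 1: Compute V_q(n, t) = Σ_{j=0}^1 C(n, j) (q−1)^j.
  j = 0: C(12,0)·(3)^0 = 1·1 = 1.
  j = 1: C(12,1)·(3)^1 = 12·3 = 36.
  V_q(n, t) = 1 + 36 = 37.
Step 2: q^n = 4^12 = 16777216.
Step 3: Hamming bound ⌊q^n / V_q(n,t)⌋ = ⌊16777216/37⌋ = 453438.
Step 4: Compare |C| = 655817 to 453438: violated.
The claimed |C| lies above the Hamming bound, so no 4-ary code of length 12 with d ≥ 3 can have 655817 codewords.


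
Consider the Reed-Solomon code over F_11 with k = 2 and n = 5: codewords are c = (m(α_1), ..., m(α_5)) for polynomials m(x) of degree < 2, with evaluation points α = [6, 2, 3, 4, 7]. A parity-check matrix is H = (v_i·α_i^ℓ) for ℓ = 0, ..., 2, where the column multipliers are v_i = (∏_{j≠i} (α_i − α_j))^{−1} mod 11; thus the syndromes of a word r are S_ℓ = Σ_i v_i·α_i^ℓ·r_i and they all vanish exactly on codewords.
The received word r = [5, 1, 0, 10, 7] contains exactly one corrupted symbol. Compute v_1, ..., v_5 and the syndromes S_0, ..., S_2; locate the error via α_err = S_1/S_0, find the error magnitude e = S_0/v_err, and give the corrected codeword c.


S = (7, 9, 10), error at position 1, error magnitude e = 8, c = [8, 1, 0, 10, 7].

Step 1: column multipliers v_i = (∏_{j≠i}(α_i − α_j))^{−1} mod 11.
  i = 1 (α = 6): (6−2)(6−3)(6−4)(6−7) = 4·3·2·(−1) = −24 ≡ 9, so v_1 = 9^{−1} = 5 (mod 11).
  i = 2 (α = 2): (2−6)(2−3)(2−4)(2−7) = (−4)·(−1)·(−2)·(−5) = 40 ≡ 7, so v_2 = 7^{−1} = 8 (mod 11).
  i = 3 (α = 3): (3−6)(3−2)(3−4)(3−7) = (−3)·1·(−1)·(−4) = −12 ≡ 10, so v_3 = 10^{−1} = 10 (mod 11).
  i = 4 (α = 4): (4−6)(4−2)(4−3)(4−7) = (−2)·2·1·(−3) = 12 ≡ 1, so v_4 = 1^{−1} = 1 (mod 11).
  i = 5 (α = 7): (7−6)(7−2)(7−3)(7−4) = 1·5·4·3 = 60 ≡ 5, so v_5 = 5^{−1} = 9 (mod 11).
  v = [5, 8, 10, 1, 9].
Step 2: syndromes of r = [5, 1, 0, 10, 7] (all sums mod 11).
  S_0 = Σ v_i r_i = 5·5 + 8·1 + 10·0 + 1·10 + 9·7 = 106 ≡ 7.
  S_1 = Σ v_i α_i r_i = 5·6·5 + 8·2·1 + 10·3·0 + 1·4·10 + 9·7·7 = 647 ≡ 9.
  α_i^2 mod 11 = [3, 4, 9, 5, 5].
  S_2 = Σ v_i α_i^2 r_i = 5·3·5 + 8·4·1 + 10·9·0 + 1·5·10 + 9·5·7 = 472 ≡ 10.
  S = (7, 9, 10) ≠ 0, so r is not a codeword (an error is present).
Step 3: locate the error. For a single error e at position i, S_ℓ = v_i·e·α_i^ℓ, so α_err = S_1/S_0.
  S_0^{−1} = 7^{−1} = 8 (mod 11), so α_err = 9·8 = 72 ≡ 6 = α_1. Error position i = 1.
  Consistency check: S_2/S_1 = 10·5 = 50 ≡ 6 = α_err ✓ (single-error assumption holds).
Step 4: error magnitude e = S_0/v_1 = S_0·∏_{j≠1}(α_1 − α_j) = 7·9 = 63 ≡ 8 (mod 11).
Step 5: correct position 1: c_1 = r_1 − e = 5 − 8 ≡ 8 (mod 11). Hence c = [8, 1, 0, 10, 7].
  Check: interpolating c through the α_i gives m(x) = 3 + 10·x (degree < 2) with m(α_i) = c_i for every i, so c is indeed a codeword.


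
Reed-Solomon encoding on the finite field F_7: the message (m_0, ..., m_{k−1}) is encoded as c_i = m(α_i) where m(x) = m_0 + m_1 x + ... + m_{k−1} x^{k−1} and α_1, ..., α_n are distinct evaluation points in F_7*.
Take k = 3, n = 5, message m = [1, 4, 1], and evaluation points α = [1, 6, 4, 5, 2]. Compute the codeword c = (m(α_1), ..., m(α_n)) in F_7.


c = [6, 5, 5, 4, 6]

Message polynomial: m(x) = 1 + 4·x + 1·x^2 (mod 7).
For each evaluation point α_i, compute m(α_i) mod 7:
  α_1 = 1: Horner steps 1 → 5 → 6, so m(1) = 6.
  α_2 = 6: Horner steps 1 → 3 → 5, so m(6) = 5.
  α_3 = 4: Horner steps 1 → 1 → 5, so m(4) = 5.
  α_4 = 5: Horner steps 1 → 2 → 4, so m(5) = 4.
  α_5 = 2: Horner steps 1 → 6 → 6, so m(2) = 6.
Codeword c = [6, 5, 5, 4, 6] ∈ F_7^5.


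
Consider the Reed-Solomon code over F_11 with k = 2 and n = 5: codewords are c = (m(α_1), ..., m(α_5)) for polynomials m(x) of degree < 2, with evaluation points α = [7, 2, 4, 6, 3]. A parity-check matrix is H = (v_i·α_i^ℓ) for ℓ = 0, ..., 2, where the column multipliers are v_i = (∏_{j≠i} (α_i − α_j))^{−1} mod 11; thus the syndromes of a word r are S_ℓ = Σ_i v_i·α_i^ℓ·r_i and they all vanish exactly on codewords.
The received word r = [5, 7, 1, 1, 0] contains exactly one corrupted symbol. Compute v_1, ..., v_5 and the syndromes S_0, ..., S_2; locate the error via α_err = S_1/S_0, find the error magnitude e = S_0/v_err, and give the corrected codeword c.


S = (8, 10, 7), error at position 3, error magnitude e = 8, c = [5, 7, 4, 1, 0].

Step 1: column multipliers v_i = (∏_{j≠i}(α_i − α_j))^{−1} mod 11.
  i = 1 (α = 7): (7−2)(7−4)(7−6)(7−3) = 5·3·1·4 = 60 ≡ 5, so v_1 = 5^{−1} = 9 (mod 11).
  i = 2 (α = 2): (2−7)(2−4)(2−6)(2−3) = (−5)·(−2)·(−4)·(−1) = 40 ≡ 7, so v_2 = 7^{−1} = 8 (mod 11).
  i = 3 (α = 4): (4−7)(4−2)(4−6)(4−3) = (−3)·2·(−2)·1 = 12 ≡ 1, so v_3 = 1^{−1} = 1 (mod 11).
  i = 4 (α = 6): (6−7)(6−2)(6−4)(6−3) = (−1)·4·2·3 = −24 ≡ 9, so v_4 = 9^{−1} = 5 (mod 11).
  i = 5 (α = 3): (3−7)(3−2)(3−4)(3−6) = (−4)·1·(−1)·(−3) = −12 ≡ 10, so v_5 = 10^{−1} = 10 (mod 11).
  v = [9, 8, 1, 5, 10].
Step 2: syndromes of r = [5, 7, 1, 1, 0] (all sums mod 11).
  S_0 = Σ v_i r_i = 9·5 + 8·7 + 1·1 + 5·1 + 10·0 = 107 ≡ 8.
  S_1 = Σ v_i α_i r_i = 9·7·5 + 8·2·7 + 1·4·1 + 5·6·1 + 10·3·0 = 461 ≡ 10.
  α_i^2 mod 11 = [5, 4, 5, 3, 9].
  S_2 = Σ v_i α_i^2 r_i = 9·5·5 + 8·4·7 + 1·5·1 + 5·3·1 + 10·9·0 = 469 ≡ 7.
  S = (8, 10, 7) ≠ 0, so r is not a codeword (an error is present).
Step 3: locate the error. For a single error e at position i, S_ℓ = v_i·e·α_i^ℓ, so α_err = S_1/S_0.
  S_0^{−1} = 8^{−1} = 7 (mod 11), so α_err = 10·7 = 70 ≡ 4 = α_3. Error position i = 3.
  Consistency check: S_2/S_1 = 7·10 = 70 ≡ 4 = α_err ✓ (single-error assumption holds).
Step 4: error magnitude e = S_0/v_3 = S_0·∏_{j≠3}(α_3 − α_j) = 8·1 = 8 ≡ 8 (mod 11).
Step 5: correct position 3: c_3 = r_3 − e = 1 − 8 ≡ 4 (mod 11). Hence c = [5, 7, 4, 1, 0].
  Check: interpolating c through the α_i gives m(x) = 10 + 4·x (degree < 2) with m(α_i) = c_i for every i, so c is indeed a codeword.


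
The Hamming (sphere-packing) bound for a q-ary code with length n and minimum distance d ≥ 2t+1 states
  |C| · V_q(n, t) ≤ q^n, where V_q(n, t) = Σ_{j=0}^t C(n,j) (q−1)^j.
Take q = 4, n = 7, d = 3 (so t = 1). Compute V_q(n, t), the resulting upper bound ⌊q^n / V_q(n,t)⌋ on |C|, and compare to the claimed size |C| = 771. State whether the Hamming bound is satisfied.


V_q(n, t) = 22, q^n = 16384, Hamming bound = 744, |C| = 771 > bound (violated).

Step 1: Compute V_q(n, t) = Σ_{j=0}^1 C(n, j) (q−1)^j.
  j = 0: C(7,0)·(3)^0 = 1·1 = 1.
  j = 1: C(7,1)·(3)^1 = 7·3 = 21.
  V_q(n, t) = 1 + 21 = 22.
Step 2: q^n = 4^7 = 16384.
Step 3: Hamming bound ⌊q^n / V_q(n,t)⌋ = ⌊16384/22⌋ = 744.
Step 4: Compare |C| = 771 to 744: violated.
The claimed |C| lies above the Hamming bound, so no 4-ary code of length 7 with d ≥ 3 can have 771 codewords.


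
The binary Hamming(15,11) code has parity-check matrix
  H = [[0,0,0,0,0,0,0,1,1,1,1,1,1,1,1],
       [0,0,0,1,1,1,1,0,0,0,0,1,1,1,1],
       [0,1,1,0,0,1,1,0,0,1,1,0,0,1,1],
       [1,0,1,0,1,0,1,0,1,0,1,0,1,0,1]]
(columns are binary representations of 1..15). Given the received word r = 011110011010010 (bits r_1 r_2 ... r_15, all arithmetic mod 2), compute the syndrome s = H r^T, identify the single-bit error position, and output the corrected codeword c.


s = (0, 1, 0, 0)^T, error position = 4, corrected codeword c = 011010011010010

Compute s = H r^T mod 2 one row at a time:
  s_1 = 1 + 1 + 0 + 1 + 0 + 0 + 1 + 0 = 4 ≡ 0 (mod 2).
  s_2 = 1 + 1 + 0 + 0 + 0 + 0 + 1 + 0 = 3 ≡ 1 (mod 2).
  s_3 = 1 + 1 + 0 + 0 + 0 + 1 + 1 + 0 = 4 ≡ 0 (mod 2).
  s_4 = 0 + 1 + 1 + 0 + 1 + 1 + 0 + 0 = 4 ≡ 0 (mod 2).
s = (0, 1, 0, 0)^T — this equals column 4 of H (binary 0100), so error is at position 4.
Correct: flip bit 4 of r = 011110011010010 to get c = 011010011010010.


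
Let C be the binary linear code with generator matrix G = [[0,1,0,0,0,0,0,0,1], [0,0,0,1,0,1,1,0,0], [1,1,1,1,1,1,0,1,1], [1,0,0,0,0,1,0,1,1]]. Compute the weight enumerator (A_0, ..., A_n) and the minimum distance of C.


Weight distribution: A_0 = 1, A_2 = 1, A_3 = 1, A_4 = 4, A_5 = 6, A_6 = 1, A_7 = 1, A_8 = 1. Minimum distance d = 2.

Enumerate all 2^4 = 16 messages m ∈ F_2^4.
For each, compute codeword c = mG in F_2^9, then tally its weight.
  m = 0000 → c = 000000000, weight = 0.
  m = 1000 → c = 010000001, weight = 2.
  m = 0100 → c = 000101100, weight = 3.
  m = 1100 → c = 010101101, weight = 5.
  m = 0010 → c = 111111011, weight = 8.
  m = 1010 → c = 101111010, weight = 6.
  m = 0110 → c = 111010111, weight = 7.
  m = 1110 → c = 101010110, weight = 5.
  m = 0001 → c = 100001011, weight = 4.
  m = 1001 → c = 110001010, weight = 4.
  m = 0101 → c = 100100111, weight = 5.
  m = 1101 → c = 110100110, weight = 5.
  m = 0011 → c = 011110000, weight = 4.
  m = 1011 → c = 001110001, weight = 4.
  m = 0111 → c = 011011100, weight = 5.
  m = 1111 → c = 001011101, weight = 5.
Tally weights:
  weight 0: 1 codewords.
  weight 2: 1 codewords.
  weight 3: 1 codewords.
  weight 4: 4 codewords.
  weight 5: 6 codewords.
  weight 6: 1 codewords.
  weight 7: 1 codewords.
  weight 8: 1 codewords.
Minimum distance d = smallest w > 0 with A_w > 0 = 2.
Sanity: Σ A_w = 16 = 2^4 = 16 ✓.


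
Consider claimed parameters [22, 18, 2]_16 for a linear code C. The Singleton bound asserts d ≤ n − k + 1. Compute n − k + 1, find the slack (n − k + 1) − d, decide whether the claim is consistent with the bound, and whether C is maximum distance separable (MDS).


Singleton RHS = n − k + 1 = 5, slack = 3, bound satisfied, not MDS.

Singleton bound: d ≤ n − k + 1.
Here n = 22, k = 18, so n − k + 1 = 5.
Given d = 2, check d ≤ 5: YES.
Slack = (n − k + 1) − d = 3.
The code is NOT MDS (slack = 3 > 0).
Description: the claimed parameters are [22, 18, 2]_16; such a code would be non-MDS.


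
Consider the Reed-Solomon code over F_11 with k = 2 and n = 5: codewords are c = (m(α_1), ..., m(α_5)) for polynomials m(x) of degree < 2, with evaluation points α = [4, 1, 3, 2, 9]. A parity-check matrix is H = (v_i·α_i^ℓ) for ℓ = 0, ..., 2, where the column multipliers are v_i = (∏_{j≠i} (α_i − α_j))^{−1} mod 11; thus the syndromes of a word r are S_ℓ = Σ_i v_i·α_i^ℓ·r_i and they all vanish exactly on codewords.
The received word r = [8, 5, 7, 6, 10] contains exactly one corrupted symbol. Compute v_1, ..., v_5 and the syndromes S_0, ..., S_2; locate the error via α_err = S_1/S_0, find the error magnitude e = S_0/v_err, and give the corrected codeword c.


S = (1, 9, 4), error at position 5, error magnitude e = 8, c = [8, 5, 7, 6, 2].

Step 1: column multipliers v_i = (∏_{j≠i}(α_i − α_j))^{−1} mod 11.
  i = 1 (α = 4): (4−1)(4−3)(4−2)(4−9) = 3·1·2·(−5) = −30 ≡ 3, so v_1 = 3^{−1} = 4 (mod 11).
  i = 2 (α = 1): (1−4)(1−3)(1−2)(1−9) = (−3)·(−2)·(−1)·(−8) = 48 ≡ 4, so v_2 = 4^{−1} = 3 (mod 11).
  i = 3 (α = 3): (3−4)(3−1)(3−2)(3−9) = (−1)·2·1·(−6) = 12 ≡ 1, so v_3 = 1^{−1} = 1 (mod 11).
  i = 4 (α = 2): (2−4)(2−1)(2−3)(2−9) = (−2)·1·(−1)·(−7) = −14 ≡ 8, so v_4 = 8^{−1} = 7 (mod 11).
  i = 5 (α = 9): (9−4)(9−1)(9−3)(9−2) = 5·8·6·7 = 1680 ≡ 8, so v_5 = 8^{−1} = 7 (mod 11).
  v = [4, 3, 1, 7, 7].
Step 2: syndromes of r = [8, 5, 7, 6, 10] (all sums mod 11).
  S_0 = Σ v_i r_i = 4·8 + 3·5 + 1·7 + 7·6 + 7·10 = 166 ≡ 1.
  S_1 = Σ v_i α_i r_i = 4·4·8 + 3·1·5 + 1·3·7 + 7·2·6 + 7·9·10 = 878 ≡ 9.
  α_i^2 mod 11 = [5, 1, 9, 4, 4].
  S_2 = Σ v_i α_i^2 r_i = 4·5·8 + 3·1·5 + 1·9·7 + 7·4·6 + 7·4·10 = 686 ≡ 4.
  S = (1, 9, 4) ≠ 0, so r is not a codeword (an error is present).
Step 3: locate the error. For a single error e at position i, S_ℓ = v_i·e·α_i^ℓ, so α_err = S_1/S_0.
  S_0^{−1} = 1^{−1} = 1 (mod 11), so α_err = 9·1 = 9 ≡ 9 = α_5. Error position i = 5.
  Consistency check: S_2/S_1 = 4·5 = 20 ≡ 9 = α_err ✓ (single-error assumption holds).
Step 4: error magnitude e = S_0/v_5 = S_0·∏_{j≠5}(α_5 − α_j) = 1·8 = 8 ≡ 8 (mod 11).
Step 5: correct position 5: c_5 = r_5 − e = 10 − 8 ≡ 2 (mod 11). Hence c = [8, 5, 7, 6, 2].
  Check: interpolating c through the α_i gives m(x) = 4 + 1·x (degree < 2) with m(α_i) = c_i for every i, so c is indeed a codeword.


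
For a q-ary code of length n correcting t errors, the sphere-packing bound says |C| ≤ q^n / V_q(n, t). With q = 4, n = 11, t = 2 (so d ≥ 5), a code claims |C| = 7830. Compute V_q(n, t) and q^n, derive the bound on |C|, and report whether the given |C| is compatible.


V_q(n, t) = 529, q^n = 4194304, Hamming bound = 7928, |C| = 7830 ≤ bound (satisfied).

Step 1: Compute V_q(n, t) = Σ_{j=0}^2 C(n, j) (q−1)^j.
  j = 0: C(11,0)·(3)^0 = 1·1 = 1.
  j = 1: C(11,1)·(3)^1 = 11·3 = 33.
  j = 2: C(11,2)·(3)^2 = 55·9 = 495.
  V_q(n, t) = 1 + 33 + 495 = 529.
Step 2: q^n = 4^11 = 4194304.
Step 3: Hamming bound ⌊q^n / V_q(n,t)⌋ = ⌊4194304/529⌋ = 7928.
Step 4: Compare |C| = 7830 to 7928: satisfied.
The claimed |C| lies below the Hamming bound.


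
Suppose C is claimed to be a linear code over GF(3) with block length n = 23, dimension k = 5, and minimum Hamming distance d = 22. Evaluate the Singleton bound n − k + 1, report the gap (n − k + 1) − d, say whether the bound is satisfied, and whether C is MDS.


Singleton RHS = n − k + 1 = 19, slack = -3, bound violated (no such code; not MDS).

Singleton bound: d ≤ n − k + 1.
Here n = 23, k = 5, so n − k + 1 = 19.
Given d = 22, check d ≤ 19: NO.
Slack = (n − k + 1) − d = -3.
The slack is negative: d = 22 exceeds n − k + 1 = 19 by 3, so the Singleton bound is violated and no linear [23, 5, 22]_3 code can exist. In particular it is not MDS (MDS requires d = n − k + 1 exactly).
Description: the claimed parameters are [23, 5, 22]_3; such a code would be impossible (violates the Singleton bound).


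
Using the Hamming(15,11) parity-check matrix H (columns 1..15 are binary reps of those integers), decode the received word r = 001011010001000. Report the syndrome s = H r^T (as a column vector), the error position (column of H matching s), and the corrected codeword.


s = (0, 1, 0, 0)^T, error position = 4, corrected codeword c = 001111010001000

Compute s = H r^T mod 2 one row at a time:
  s_1 = 1 + 0 + 0 + 0 + 1 + 0 + 0 + 0 = 2 ≡ 0 (mod 2).
  s_2 = 0 + 1 + 1 + 0 + 1 + 0 + 0 + 0 = 3 ≡ 1 (mod 2).
  s_3 = 0 + 1 + 1 + 0 + 0 + 0 + 0 + 0 = 2 ≡ 0 (mod 2).
  s_4 = 0 + 1 + 1 + 0 + 0 + 0 + 0 + 0 = 2 ≡ 0 (mod 2).
s = (0, 1, 0, 0)^T — this equals column 4 of H (binary 0100), so error is at position 4.
Correct: flip bit 4 of r = 001011010001000 to get c = 001111010001000.


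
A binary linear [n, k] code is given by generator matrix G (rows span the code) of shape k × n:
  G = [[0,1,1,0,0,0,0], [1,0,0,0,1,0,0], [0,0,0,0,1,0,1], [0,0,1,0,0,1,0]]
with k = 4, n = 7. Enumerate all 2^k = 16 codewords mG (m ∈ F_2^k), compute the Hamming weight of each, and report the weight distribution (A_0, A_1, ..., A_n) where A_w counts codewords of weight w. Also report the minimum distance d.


Weight distribution: A_0 = 1, A_2 = 6, A_4 = 9. Minimum distance d = 2.

Enumerate all 2^4 = 16 messages m ∈ F_2^4.
For each, compute codeword c = mG in F_2^7, then tally its weight.
  m = 0000 → c = 0000000, weight = 0.
  m = 1000 → c = 0110000, weight = 2.
  m = 0100 → c = 1000100, weight = 2.
  m = 1100 → c = 1110100, weight = 4.
  m = 0010 → c = 0000101, weight = 2.
  m = 1010 → c = 0110101, weight = 4.
  m = 0110 → c = 1000001, weight = 2.
  m = 1110 → c = 1110001, weight = 4.
  m = 0001 → c = 0010010, weight = 2.
  m = 1001 → c = 0100010, weight = 2.
  m = 0101 → c = 1010110, weight = 4.
  m = 1101 → c = 1100110, weight = 4.
  m = 0011 → c = 0010111, weight = 4.
  m = 1011 → c = 0100111, weight = 4.
  m = 0111 → c = 1010011, weight = 4.
  m = 1111 → c = 1100011, weight = 4.
Tally weights:
  weight 0: 1 codewords.
  weight 2: 6 codewords.
  weight 4: 9 codewords.
Minimum distance d = smallest w > 0 with A_w > 0 = 2.
Sanity: Σ A_w = 16 = 2^4 = 16 ✓.


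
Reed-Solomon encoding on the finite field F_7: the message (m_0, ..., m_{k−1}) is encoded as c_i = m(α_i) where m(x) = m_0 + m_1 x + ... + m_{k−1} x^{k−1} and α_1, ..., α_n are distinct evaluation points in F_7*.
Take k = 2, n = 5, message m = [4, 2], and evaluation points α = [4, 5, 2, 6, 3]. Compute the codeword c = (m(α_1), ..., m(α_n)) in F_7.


c = [5, 0, 1, 2, 3]

Message polynomial: m(x) = 4 + 2·x (mod 7).
For each evaluation point α_i, compute m(α_i) mod 7:
  α_1 = 4: Horner steps 2 → 5, so m(4) = 5.
  α_2 = 5: Horner steps 2 → 0, so m(5) = 0.
  α_3 = 2: Horner steps 2 → 1, so m(2) = 1.
  α_4 = 6: Horner steps 2 → 2, so m(6) = 2.
  α_5 = 3: Horner steps 2 → 3, so m(3) = 3.
Codeword c = [5, 0, 1, 2, 3] ∈ F_7^5.


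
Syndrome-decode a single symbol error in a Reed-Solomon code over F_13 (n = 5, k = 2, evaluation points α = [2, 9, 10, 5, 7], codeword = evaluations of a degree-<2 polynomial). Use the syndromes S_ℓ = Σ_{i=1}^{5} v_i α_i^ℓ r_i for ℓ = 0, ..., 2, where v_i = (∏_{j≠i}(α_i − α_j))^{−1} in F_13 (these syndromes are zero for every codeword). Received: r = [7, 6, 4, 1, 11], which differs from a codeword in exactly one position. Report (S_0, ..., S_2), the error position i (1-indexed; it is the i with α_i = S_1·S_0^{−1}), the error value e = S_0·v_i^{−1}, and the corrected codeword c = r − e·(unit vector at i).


S = (5, 9, 11), error at position 5, error magnitude e = 1, c = [7, 6, 4, 1, 10].

Step 1: column multipliers v_i = (∏_{j≠i}(α_i − α_j))^{−1} mod 13.
  i = 1 (α = 2): (2−9)(2−10)(2−5)(2−7) = (−7)·(−8)·(−3)·(−5) = 840 ≡ 8, so v_1 = 8^{−1} = 5 (mod 13).
  i = 2 (α = 9): (9−2)(9−10)(9−5)(9−7) = 7·(−1)·4·2 = −56 ≡ 9, so v_2 = 9^{−1} = 3 (mod 13).
  i = 3 (α = 10): (10−2)(10−9)(10−5)(10−7) = 8·1·5·3 = 120 ≡ 3, so v_3 = 3^{−1} = 9 (mod 13).
  i = 4 (α = 5): (5−2)(5−9)(5−10)(5−7) = 3·(−4)·(−5)·(−2) = −120 ≡ 10, so v_4 = 10^{−1} = 4 (mod 13).
  i = 5 (α = 7): (7−2)(7−9)(7−10)(7−5) = 5·(−2)·(−3)·2 = 60 ≡ 8, so v_5 = 8^{−1} = 5 (mod 13).
  v = [5, 3, 9, 4, 5].
Step 2: syndromes of r = [7, 6, 4, 1, 11] (all sums mod 13).
  S_0 = Σ v_i r_i = 5·7 + 3·6 + 9·4 + 4·1 + 5·11 = 148 ≡ 5.
  S_1 = Σ v_i α_i r_i = 5·2·7 + 3·9·6 + 9·10·4 + 4·5·1 + 5·7·11 = 997 ≡ 9.
  α_i^2 mod 13 = [4, 3, 9, 12, 10].
  S_2 = Σ v_i α_i^2 r_i = 5·4·7 + 3·3·6 + 9·9·4 + 4·12·1 + 5·10·11 = 1116 ≡ 11.
  S = (5, 9, 11) ≠ 0, so r is not a codeword (an error is present).
Step 3: locate the error. For a single error e at position i, S_ℓ = v_i·e·α_i^ℓ, so α_err = S_1/S_0.
  S_0^{−1} = 5^{−1} = 8 (mod 13), so α_err = 9·8 = 72 ≡ 7 = α_5. Error position i = 5.
  Consistency check: S_2/S_1 = 11·3 = 33 ≡ 7 = α_err ✓ (single-error assumption holds).
Step 4: error magnitude e = S_0/v_5 = S_0·∏_{j≠5}(α_5 − α_j) = 5·8 = 40 ≡ 1 (mod 13).
Step 5: correct position 5: c_5 = r_5 − e = 11 − 1 ≡ 10 (mod 13). Hence c = [7, 6, 4, 1, 10].
  Check: interpolating c through the α_i gives m(x) = 11 + 11·x (degree < 2) with m(α_i) = c_i for every i, so c is indeed a codeword.


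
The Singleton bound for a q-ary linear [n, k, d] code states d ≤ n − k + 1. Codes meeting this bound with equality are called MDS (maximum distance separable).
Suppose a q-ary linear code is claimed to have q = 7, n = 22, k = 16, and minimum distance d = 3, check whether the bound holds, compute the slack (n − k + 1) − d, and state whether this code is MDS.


Singleton RHS = n − k + 1 = 7, slack = 4, bound satisfied, not MDS.

Singleton bound: d ≤ n − k + 1.
Here n = 22, k = 16, so n − k + 1 = 7.
Given d = 3, check d ≤ 7: YES.
Slack = (n − k + 1) − d = 4.
The code is NOT MDS (slack = 4 > 0).
Description: the claimed parameters are [22, 16, 3]_7; such a code would be non-MDS.


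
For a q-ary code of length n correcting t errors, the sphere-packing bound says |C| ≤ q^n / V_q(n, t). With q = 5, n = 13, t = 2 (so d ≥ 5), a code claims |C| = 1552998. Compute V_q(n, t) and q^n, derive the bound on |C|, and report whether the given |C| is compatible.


V_q(n, t) = 1301, q^n = 1220703125, Hamming bound = 938280, |C| = 1552998 > bound (violated).

Step 1: Compute V_q(n, t) = Σ_{j=0}^2 C(n, j) (q−1)^j.
  j = 0: C(13,0)·(4)^0 = 1·1 = 1.
  j = 1: C(13,1)·(4)^1 = 13·4 = 52.
  j = 2: C(13,2)·(4)^2 = 78·16 = 1248.
  V_q(n, t) = 1 + 52 + 1248 = 1301.
Step 2: q^n = 5^13 = 1220703125.
Step 3: Hamming bound ⌊q^n / V_q(n,t)⌋ = ⌊1220703125/1301⌋ = 938280.
Step 4: Compare |C| = 1552998 to 938280: violated.
The claimed |C| lies above the Hamming bound, so no 5-ary code of length 13 with d ≥ 5 can have 1552998 codewords.


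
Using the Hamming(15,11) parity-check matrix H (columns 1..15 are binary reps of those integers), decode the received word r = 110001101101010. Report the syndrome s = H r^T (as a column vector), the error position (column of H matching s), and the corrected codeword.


s = (0, 0, 1, 1)^T, error position = 3, corrected codeword c = 111001101101010

Compute s = H r^T mod 2 one row at a time:
  s_1 = 0 + 1 + 1 + 0 + 1 + 0 + 1 + 0 = 4 ≡ 0 (mod 2).
  s_2 = 0 + 0 + 1 + 1 + 1 + 0 + 1 + 0 = 4 ≡ 0 (mod 2).
  s_3 = 1 + 0 + 1 + 1 + 1 + 0 + 1 + 0 = 5 ≡ 1 (mod 2).
  s_4 = 1 + 0 + 0 + 1 + 1 + 0 + 0 + 0 = 3 ≡ 1 (mod 2).
s = (0, 0, 1, 1)^T — this equals column 3 of H (binary 0011), so error is at position 3.
Correct: flip bit 3 of r = 110001101101010 to get c = 111001101101010.


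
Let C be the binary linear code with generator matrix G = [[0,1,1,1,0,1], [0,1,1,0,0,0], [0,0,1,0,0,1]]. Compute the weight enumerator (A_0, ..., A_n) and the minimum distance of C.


Weight distribution: A_0 = 1, A_2 = 6, A_4 = 1. Minimum distance d = 2.

Enumerate all 2^3 = 8 messages m ∈ F_2^3.
For each, compute codeword c = mG in F_2^6, then tally its weight.
  m = 000 → c = 000000, weight = 0.
  m = 100 → c = 011101, weight = 4.
  m = 010 → c = 011000, weight = 2.
  m = 110 → c = 000101, weight = 2.
  m = 001 → c = 001001, weight = 2.
  m = 101 → c = 010100, weight = 2.
  m = 011 → c = 010001, weight = 2.
  m = 111 → c = 001100, weight = 2.
Tally weights:
  weight 0: 1 codewords.
  weight 2: 6 codewords.
  weight 4: 1 codewords.
Minimum distance d = smallest w > 0 with A_w > 0 = 2.
Sanity: Σ A_w = 8 = 2^3 = 8 ✓.


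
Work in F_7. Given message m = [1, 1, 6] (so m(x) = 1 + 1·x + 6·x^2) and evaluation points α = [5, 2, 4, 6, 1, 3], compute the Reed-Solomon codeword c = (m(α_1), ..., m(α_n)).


c = [2, 6, 3, 6, 1, 2]

Message polynomial: m(x) = 1 + 1·x + 6·x^2 (mod 7).
For each evaluation point α_i, compute m(α_i) mod 7:
  α_1 = 5: Horner steps 6 → 3 → 2, so m(5) = 2.
  α_2 = 2: Horner steps 6 → 6 → 6, so m(2) = 6.
  α_3 = 4: Horner steps 6 → 4 → 3, so m(4) = 3.
  α_4 = 6: Horner steps 6 → 2 → 6, so m(6) = 6.
  α_5 = 1: Horner steps 6 → 0 → 1, so m(1) = 1.
  α_6 = 3: Horner steps 6 → 5 → 2, so m(3) = 2.
Codeword c = [2, 6, 3, 6, 1, 2] ∈ F_7^6.


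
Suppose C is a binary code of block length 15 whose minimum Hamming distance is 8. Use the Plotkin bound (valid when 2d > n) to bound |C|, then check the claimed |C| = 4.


Plotkin bound M ≤ 16; given |C| = 4 ≤ bound (satisfied).

Check applicability: 2d = 16, n = 15.
2d − n = 1 > 0, so Plotkin applies.
Compute d/(2d−n) = 8/1 ≈ 8.0000.
⌊d/(2d−n)⌋ = 8.
Plotkin bound: M ≤ 2·8 = 16.
Given |C| = 4, check: satisfied.
This |C| is below the Plotkin bound.


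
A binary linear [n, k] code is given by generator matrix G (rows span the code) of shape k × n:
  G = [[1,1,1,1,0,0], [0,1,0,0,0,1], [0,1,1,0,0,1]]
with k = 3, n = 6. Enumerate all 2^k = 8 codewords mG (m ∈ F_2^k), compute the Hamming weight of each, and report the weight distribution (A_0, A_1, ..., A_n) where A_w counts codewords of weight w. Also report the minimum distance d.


Weight distribution: A_0 = 1, A_1 = 1, A_2 = 1, A_3 = 3, A_4 = 2. Minimum distance d = 1.

Enumerate all 2^3 = 8 messages m ∈ F_2^3.
For each, compute codeword c = mG in F_2^6, then tally its weight.
  m = 000 → c = 000000, weight = 0.
  m = 100 → c = 111100, weight = 4.
  m = 010 → c = 010001, weight = 2.
  m = 110 → c = 101101, weight = 4.
  m = 001 → c = 011001, weight = 3.
  m = 101 → c = 100101, weight = 3.
  m = 011 → c = 001000, weight = 1.
  m = 111 → c = 110100, weight = 3.
Tally weights:
  weight 0: 1 codewords.
  weight 1: 1 codewords.
  weight 2: 1 codewords.
  weight 3: 3 codewords.
  weight 4: 2 codewords.
Minimum distance d = smallest w > 0 with A_w > 0 = 1.
Sanity: Σ A_w = 8 = 2^3 = 8 ✓.


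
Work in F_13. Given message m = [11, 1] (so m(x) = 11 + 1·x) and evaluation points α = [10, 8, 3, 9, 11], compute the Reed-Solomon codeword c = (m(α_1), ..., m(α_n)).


c = [8, 6, 1, 7, 9]

Message polynomial: m(x) = 11 + 1·x (mod 13).
For each evaluation point α_i, compute m(α_i) mod 13:
  α_1 = 10: Horner steps 1 → 8, so m(10) = 8.
  α_2 = 8: Horner steps 1 → 6, so m(8) = 6.
  α_3 = 3: Horner steps 1 → 1, so m(3) = 1.
  α_4 = 9: Horner steps 1 → 7, so m(9) = 7.
  α_5 = 11: Horner steps 1 → 9, so m(11) = 9.
Codeword c = [8, 6, 1, 7, 9] ∈ F_13^5.


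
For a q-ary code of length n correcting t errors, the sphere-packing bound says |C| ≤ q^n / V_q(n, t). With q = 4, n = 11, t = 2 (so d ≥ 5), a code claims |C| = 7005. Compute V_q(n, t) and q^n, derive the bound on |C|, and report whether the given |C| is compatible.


V_q(n, t) = 529, q^n = 4194304, Hamming bound = 7928, |C| = 7005 ≤ bound (satisfied).

Step 1: Compute V_q(n, t) = Σ_{j=0}^2 C(n, j) (q−1)^j.
  j = 0: C(11,0)·(3)^0 = 1·1 = 1.
  j = 1: C(11,1)·(3)^1 = 11·3 = 33.
  j = 2: C(11,2)·(3)^2 = 55·9 = 495.
  V_q(n, t) = 1 + 33 + 495 = 529.
Step 2: q^n = 4^11 = 4194304.
Step 3: Hamming bound ⌊q^n / V_q(n,t)⌋ = ⌊4194304/529⌋ = 7928.
Step 4: Compare |C| = 7005 to 7928: satisfied.
The claimed |C| lies below the Hamming bound.


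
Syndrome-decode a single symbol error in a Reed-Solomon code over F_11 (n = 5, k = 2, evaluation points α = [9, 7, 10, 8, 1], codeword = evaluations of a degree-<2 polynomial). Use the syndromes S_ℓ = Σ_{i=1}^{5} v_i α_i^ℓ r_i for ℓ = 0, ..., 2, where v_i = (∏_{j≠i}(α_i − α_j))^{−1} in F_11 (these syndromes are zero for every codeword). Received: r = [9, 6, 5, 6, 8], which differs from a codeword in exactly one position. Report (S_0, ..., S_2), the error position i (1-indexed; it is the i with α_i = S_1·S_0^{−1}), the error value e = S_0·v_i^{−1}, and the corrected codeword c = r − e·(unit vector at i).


S = (5, 7, 1), error at position 4, error magnitude e = 4, c = [9, 6, 5, 2, 8].

Step 1: column multipliers v_i = (∏_{j≠i}(α_i − α_j))^{−1} mod 11.
  i = 1 (α = 9): (9−7)(9−10)(9−8)(9−1) = 2·(−1)·1·8 = −16 ≡ 6, so v_1 = 6^{−1} = 2 (mod 11).
  i = 2 (α = 7): (7−9)(7−10)(7−8)(7−1) = (−2)·(−3)·(−1)·6 = −36 ≡ 8, so v_2 = 8^{−1} = 7 (mod 11).
  i = 3 (α = 10): (10−9)(10−7)(10−8)(10−1) = 1·3·2·9 = 54 ≡ 10, so v_3 = 10^{−1} = 10 (mod 11).
  i = 4 (α = 8): (8−9)(8−7)(8−10)(8−1) = (−1)·1·(−2)·7 = 14 ≡ 3, so v_4 = 3^{−1} = 4 (mod 11).
  i = 5 (α = 1): (1−9)(1−7)(1−10)(1−8) = (−8)·(−6)·(−9)·(−7) = 3024 ≡ 10, so v_5 = 10^{−1} = 10 (mod 11).
  v = [2, 7, 10, 4, 10].
Step 2: syndromes of r = [9, 6, 5, 6, 8] (all sums mod 11).
  S_0 = Σ v_i r_i = 2·9 + 7·6 + 10·5 + 4·6 + 10·8 = 214 ≡ 5.
  S_1 = Σ v_i α_i r_i = 2·9·9 + 7·7·6 + 10·10·5 + 4·8·6 + 10·1·8 = 1228 ≡ 7.
  α_i^2 mod 11 = [4, 5, 1, 9, 1].
  S_2 = Σ v_i α_i^2 r_i = 2·4·9 + 7·5·6 + 10·1·5 + 4·9·6 + 10·1·8 = 628 ≡ 1.
  S = (5, 7, 1) ≠ 0, so r is not a codeword (an error is present).
Step 3: locate the error. For a single error e at position i, S_ℓ = v_i·e·α_i^ℓ, so α_err = S_1/S_0.
  S_0^{−1} = 5^{−1} = 9 (mod 11), so α_err = 7·9 = 63 ≡ 8 = α_4. Error position i = 4.
  Consistency check: S_2/S_1 = 1·8 = 8 ≡ 8 = α_err ✓ (single-error assumption holds).
Step 4: error magnitude e = S_0/v_4 = S_0·∏_{j≠4}(α_4 − α_j) = 5·3 = 15 ≡ 4 (mod 11).
Step 5: correct position 4: c_4 = r_4 − e = 6 − 4 ≡ 2 (mod 11). Hence c = [9, 6, 5, 2, 8].
  Check: interpolating c through the α_i gives m(x) = 1 + 7·x (degree < 2) with m(α_i) = c_i for every i, so c is indeed a codeword.
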